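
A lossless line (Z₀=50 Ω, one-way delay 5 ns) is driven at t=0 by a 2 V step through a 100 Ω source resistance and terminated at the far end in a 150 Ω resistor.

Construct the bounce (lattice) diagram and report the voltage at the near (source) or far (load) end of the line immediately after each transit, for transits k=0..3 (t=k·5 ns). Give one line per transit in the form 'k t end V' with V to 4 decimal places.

0 0 source 0.6667
1 5 load 1.0000
2 10 source 1.1111
3 15 load 1.1667

Γ_L=0.500000, Γ_S=0.333333; launch V₁=2·50/150=0.666667
k=0 src: V=0.6667
k=1 load: inc=0.666667, refl=0.666667·0.500000=0.3333; V=0.000000+0.666667+0.333333=1.0000
k=2 src: inc=0.333333, refl=0.333333·0.333333=0.1111; V=0.666667+0.333333+0.111111=1.1111
k=3 load: inc=0.111111, refl=0.111111·0.500000=0.0556; V=1.000000+0.111111+0.055556=1.1667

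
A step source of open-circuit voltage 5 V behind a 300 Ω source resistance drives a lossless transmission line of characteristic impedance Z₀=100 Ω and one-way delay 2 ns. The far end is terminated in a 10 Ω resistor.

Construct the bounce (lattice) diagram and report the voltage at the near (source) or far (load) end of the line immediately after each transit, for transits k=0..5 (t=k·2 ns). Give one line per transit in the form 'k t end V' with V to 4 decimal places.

0 0 source 1.2500
1 2 load 0.2273
2 4 source -0.2841
3 6 load 0.1343
4 8 source 0.3435
5 10 load 0.1723

Γ_L=-0.818182, Γ_S=0.500000; launch V₁=5·100/400=1.250000
k=0 src: V=1.2500
k=1 load: inc=1.250000, refl=1.250000·-0.818182=-1.0227; V=0.000000+1.250000+-1.022727=0.2273
k=2 src: inc=-1.022727, refl=-1.022727·0.500000=-0.5114; V=1.250000+-1.022727+-0.511364=-0.2841
k=3 load: inc=-0.511364, refl=-0.511364·-0.818182=0.4184; V=0.227273+-0.511364+0.418388=0.1343
k=4 src: inc=0.418388, refl=0.418388·0.500000=0.2092; V=-0.284091+0.418388+0.209194=0.3435
k=5 load: inc=0.209194, refl=0.209194·-0.818182=-0.1712; V=0.134298+0.209194+-0.171159=0.1723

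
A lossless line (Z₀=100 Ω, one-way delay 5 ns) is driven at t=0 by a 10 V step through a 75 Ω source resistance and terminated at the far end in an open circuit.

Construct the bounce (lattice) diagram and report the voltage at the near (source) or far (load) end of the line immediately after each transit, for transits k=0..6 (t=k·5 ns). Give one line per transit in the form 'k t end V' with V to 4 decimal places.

0 0 source 5.7143
1 5 load 11.4286
2 10 source 10.6122
3 15 load 9.7959
4 20 source 9.9125
5 25 load 10.0292
6 30 source 10.0125

Γ_L=1.000000, Γ_S=-0.142857; launch V₁=10·100/175=5.714286
k=0 src: V=5.7143
k=1 load: inc=5.714286, refl=5.714286·1.000000=5.7143; V=0.000000+5.714286+5.714286=11.4286
k=2 src: inc=5.714286, refl=5.714286·-0.142857=-0.8163; V=5.714286+5.714286+-0.816327=10.6122
k=3 load: inc=-0.816327, refl=-0.816327·1.000000=-0.8163; V=11.428571+-0.816327+-0.816327=9.7959
k=4 src: inc=-0.816327, refl=-0.816327·-0.142857=0.1166; V=10.612245+-0.816327+0.116618=9.9125
k=5 load: inc=0.116618, refl=0.116618·1.000000=0.1166; V=9.795918+0.116618+0.116618=10.0292
k=6 src: inc=0.116618, refl=0.116618·-0.142857=-0.0167; V=9.912536+0.116618+-0.016660=10.0125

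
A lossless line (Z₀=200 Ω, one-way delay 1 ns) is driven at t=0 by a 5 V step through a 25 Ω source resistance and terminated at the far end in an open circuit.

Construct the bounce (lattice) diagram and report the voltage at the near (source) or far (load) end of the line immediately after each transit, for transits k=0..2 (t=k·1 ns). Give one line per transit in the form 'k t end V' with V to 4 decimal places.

Γ_L=1.000000, Γ_S=-0.777778; launch V₁=5·200/225=4.444444
k=0 src: V=4.4444
k=1 load: inc=4.444444, refl=4.444444·1.000000=4.4444; V=0.000000+4.444444+4.444444=8.8889
k=2 src: inc=4.444444, refl=4.444444·-0.777778=-3.4568; V=4.444444+4.444444+-3.456790=5.4321

0 0 source 4.4444
1 1 load 8.8889
2 2 source 5.4321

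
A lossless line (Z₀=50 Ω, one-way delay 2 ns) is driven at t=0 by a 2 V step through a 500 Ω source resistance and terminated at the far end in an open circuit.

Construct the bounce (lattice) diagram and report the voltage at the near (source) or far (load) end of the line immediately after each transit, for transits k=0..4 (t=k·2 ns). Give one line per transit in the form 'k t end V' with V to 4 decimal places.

0 0 source 0.1818
1 2 load 0.3636
2 4 source 0.5124
3 6 load 0.6612
4 8 source 0.7829

Γ_L=1.000000, Γ_S=0.818182; launch V₁=2·50/550=0.181818
k=0 src: V=0.1818
k=1 load: inc=0.181818, refl=0.181818·1.000000=0.1818; V=0.000000+0.181818+0.181818=0.3636
k=2 src: inc=0.181818, refl=0.181818·0.818182=0.1488; V=0.181818+0.181818+0.148760=0.5124
k=3 load: inc=0.148760, refl=0.148760·1.000000=0.1488; V=0.363636+0.148760+0.148760=0.6612
k=4 src: inc=0.148760, refl=0.148760·0.818182=0.1217; V=0.512397+0.148760+0.121713=0.7829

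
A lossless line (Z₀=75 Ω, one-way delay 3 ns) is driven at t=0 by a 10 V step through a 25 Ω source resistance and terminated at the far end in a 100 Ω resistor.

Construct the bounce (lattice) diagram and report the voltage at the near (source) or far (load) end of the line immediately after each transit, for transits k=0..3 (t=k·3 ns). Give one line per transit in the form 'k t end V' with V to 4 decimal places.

0 0 source 7.5000
1 3 load 8.5714
2 6 source 8.0357
3 9 load 7.9592

Γ_L=0.142857, Γ_S=-0.500000; launch V₁=10·75/100=7.500000
k=0 src: V=7.5000
k=1 load: inc=7.500000, refl=7.500000·0.142857=1.0714; V=0.000000+7.500000+1.071429=8.5714
k=2 src: inc=1.071429, refl=1.071429·-0.500000=-0.5357; V=7.500000+1.071429+-0.535714=8.0357
k=3 load: inc=-0.535714, refl=-0.535714·0.142857=-0.0765; V=8.571429+-0.535714+-0.076531=7.9592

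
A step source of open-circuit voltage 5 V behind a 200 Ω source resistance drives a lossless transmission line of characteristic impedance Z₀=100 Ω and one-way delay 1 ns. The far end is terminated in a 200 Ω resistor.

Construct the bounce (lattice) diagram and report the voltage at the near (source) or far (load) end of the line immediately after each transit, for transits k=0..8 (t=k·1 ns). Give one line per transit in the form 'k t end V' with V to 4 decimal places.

Γ_L=0.333333, Γ_S=0.333333; launch V₁=5·100/300=1.666667
k=0 src: V=1.6667
k=1 load: inc=1.666667, refl=1.666667·0.333333=0.5556; V=0.000000+1.666667+0.555556=2.2222
k=2 src: inc=0.555556, refl=0.555556·0.333333=0.1852; V=1.666667+0.555556+0.185185=2.4074
k=3 load: inc=0.185185, refl=0.185185·0.333333=0.0617; V=2.222222+0.185185+0.061728=2.4691
k=4 src: inc=0.061728, refl=0.061728·0.333333=0.0206; V=2.407407+0.061728+0.020576=2.4897
k=5 load: inc=0.020576, refl=0.020576·0.333333=0.0069; V=2.469136+0.020576+0.006859=2.4966
k=6 src: inc=0.006859, refl=0.006859·0.333333=0.0023; V=2.489712+0.006859+0.002286=2.4989
k=7 load: inc=0.002286, refl=0.002286·0.333333=0.0008; V=2.496571+0.002286+0.000762=2.4996
k=8 src: inc=0.000762, refl=0.000762·0.333333=0.0003; V=2.498857+0.000762+0.000254=2.4999

0 0 source 1.6667
1 1 load 2.2222
2 2 source 2.4074
3 3 load 2.4691
4 4 source 2.4897
5 5 load 2.4966
6 6 source 2.4989
7 7 load 2.4996
8 8 source 2.4999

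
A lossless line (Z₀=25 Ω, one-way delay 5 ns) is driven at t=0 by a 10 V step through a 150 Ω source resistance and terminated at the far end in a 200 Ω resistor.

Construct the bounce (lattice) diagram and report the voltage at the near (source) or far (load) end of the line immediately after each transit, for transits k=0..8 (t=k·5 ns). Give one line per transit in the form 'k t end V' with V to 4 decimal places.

Γ_L=0.777778, Γ_S=0.714286; launch V₁=10·25/175=1.428571
k=0 src: V=1.4286
k=1 load: inc=1.428571, refl=1.428571·0.777778=1.1111; V=0.000000+1.428571+1.111111=2.5397
k=2 src: inc=1.111111, refl=1.111111·0.714286=0.7937; V=1.428571+1.111111+0.793651=3.3333
k=3 load: inc=0.793651, refl=0.793651·0.777778=0.6173; V=2.539683+0.793651+0.617284=3.9506
k=4 src: inc=0.617284, refl=0.617284·0.714286=0.4409; V=3.333333+0.617284+0.440917=4.3915
k=5 load: inc=0.440917, refl=0.440917·0.777778=0.3429; V=3.950617+0.440917+0.342936=4.7345
k=6 src: inc=0.342936, refl=0.342936·0.714286=0.2450; V=4.391534+0.342936+0.244954=4.9794
k=7 load: inc=0.244954, refl=0.244954·0.777778=0.1905; V=4.734470+0.244954+0.190520=5.1699
k=8 src: inc=0.190520, refl=0.190520·0.714286=0.1361; V=4.979424+0.190520+0.136086=5.3060

0 0 source 1.4286
1 5 load 2.5397
2 10 source 3.3333
3 15 load 3.9506
4 20 source 4.3915
5 25 load 4.7345
6 30 source 4.9794
7 35 load 5.1699
8 40 source 5.3060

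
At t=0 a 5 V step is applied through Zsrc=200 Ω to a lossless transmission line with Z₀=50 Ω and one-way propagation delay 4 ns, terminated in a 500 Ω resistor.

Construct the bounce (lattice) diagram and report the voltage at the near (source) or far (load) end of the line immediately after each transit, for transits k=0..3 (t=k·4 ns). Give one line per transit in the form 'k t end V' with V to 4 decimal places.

Γ_L=0.818182, Γ_S=0.600000; launch V₁=5·50/250=1.000000
k=0 src: V=1.0000
k=1 load: inc=1.000000, refl=1.000000·0.818182=0.8182; V=0.000000+1.000000+0.818182=1.8182
k=2 src: inc=0.818182, refl=0.818182·0.600000=0.4909; V=1.000000+0.818182+0.490909=2.3091
k=3 load: inc=0.490909, refl=0.490909·0.818182=0.4017; V=1.818182+0.490909+0.401653=2.7107

0 0 source 1.0000
1 4 load 1.8182
2 8 source 2.3091
3 12 load 2.7107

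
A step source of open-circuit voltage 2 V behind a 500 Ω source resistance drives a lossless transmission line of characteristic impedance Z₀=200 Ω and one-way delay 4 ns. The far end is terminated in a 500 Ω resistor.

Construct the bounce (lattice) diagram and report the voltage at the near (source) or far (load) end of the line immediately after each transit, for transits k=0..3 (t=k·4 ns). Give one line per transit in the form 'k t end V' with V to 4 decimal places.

0 0 source 0.5714
1 4 load 0.8163
2 8 source 0.9213
3 12 load 0.9663

Γ_L=0.428571, Γ_S=0.428571; launch V₁=2·200/700=0.571429
k=0 src: V=0.5714
k=1 load: inc=0.571429, refl=0.571429·0.428571=0.2449; V=0.000000+0.571429+0.244898=0.8163
k=2 src: inc=0.244898, refl=0.244898·0.428571=0.1050; V=0.571429+0.244898+0.104956=0.9213
k=3 load: inc=0.104956, refl=0.104956·0.428571=0.0450; V=0.816327+0.104956+0.044981=0.9663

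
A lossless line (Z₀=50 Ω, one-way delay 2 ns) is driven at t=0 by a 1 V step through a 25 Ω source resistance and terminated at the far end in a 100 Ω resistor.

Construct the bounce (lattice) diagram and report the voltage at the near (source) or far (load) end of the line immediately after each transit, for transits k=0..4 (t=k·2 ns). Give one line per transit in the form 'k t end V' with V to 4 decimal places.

0 0 source 0.6667
1 2 load 0.8889
2 4 source 0.8148
3 6 load 0.7901
4 8 source 0.7984

Γ_L=0.333333, Γ_S=-0.333333; launch V₁=1·50/75=0.666667
k=0 src: V=0.6667
k=1 load: inc=0.666667, refl=0.666667·0.333333=0.2222; V=0.000000+0.666667+0.222222=0.8889
k=2 src: inc=0.222222, refl=0.222222·-0.333333=-0.0741; V=0.666667+0.222222+-0.074074=0.8148
k=3 load: inc=-0.074074, refl=-0.074074·0.333333=-0.0247; V=0.888889+-0.074074+-0.024691=0.7901
k=4 src: inc=-0.024691, refl=-0.024691·-0.333333=0.0082; V=0.814815+-0.024691+0.008230=0.7984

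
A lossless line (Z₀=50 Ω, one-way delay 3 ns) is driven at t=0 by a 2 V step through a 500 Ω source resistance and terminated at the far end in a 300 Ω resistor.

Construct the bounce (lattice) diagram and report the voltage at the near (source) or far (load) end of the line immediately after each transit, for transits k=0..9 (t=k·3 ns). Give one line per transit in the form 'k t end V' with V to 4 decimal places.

0 0 source 0.1818
1 3 load 0.3117
2 6 source 0.4179
3 9 load 0.4938
4 12 source 0.5559
5 15 load 0.6003
6 18 source 0.6366
7 21 load 0.6625
8 24 source 0.6837
9 27 load 0.6989

Γ_L=0.714286, Γ_S=0.818182; launch V₁=2·50/550=0.181818
k=0 src: V=0.1818
k=1 load: inc=0.181818, refl=0.181818·0.714286=0.1299; V=0.000000+0.181818+0.129870=0.3117
k=2 src: inc=0.129870, refl=0.129870·0.818182=0.1063; V=0.181818+0.129870+0.106257=0.4179
k=3 load: inc=0.106257, refl=0.106257·0.714286=0.0759; V=0.311688+0.106257+0.075898=0.4938
k=4 src: inc=0.075898, refl=0.075898·0.818182=0.0621; V=0.417946+0.075898+0.062098=0.5559
k=5 load: inc=0.062098, refl=0.062098·0.714286=0.0444; V=0.493844+0.062098+0.044356=0.6003
k=6 src: inc=0.044356, refl=0.044356·0.818182=0.0363; V=0.555942+0.044356+0.036291=0.6366
k=7 load: inc=0.036291, refl=0.036291·0.714286=0.0259; V=0.600298+0.036291+0.025922=0.6625
k=8 src: inc=0.025922, refl=0.025922·0.818182=0.0212; V=0.636590+0.025922+0.021209=0.6837
k=9 load: inc=0.021209, refl=0.021209·0.714286=0.0151; V=0.662512+0.021209+0.015149=0.6989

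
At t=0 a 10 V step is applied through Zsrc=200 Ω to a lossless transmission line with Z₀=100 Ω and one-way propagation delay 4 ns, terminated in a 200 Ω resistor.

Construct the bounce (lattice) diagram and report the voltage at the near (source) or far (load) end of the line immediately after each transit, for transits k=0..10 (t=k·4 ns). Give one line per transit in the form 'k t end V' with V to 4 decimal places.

Γ_L=0.333333, Γ_S=0.333333; launch V₁=10·100/300=3.333333
k=0 src: V=3.3333
k=1 load: inc=3.333333, refl=3.333333·0.333333=1.1111; V=0.000000+3.333333+1.111111=4.4444
k=2 src: inc=1.111111, refl=1.111111·0.333333=0.3704; V=3.333333+1.111111+0.370370=4.8148
k=3 load: inc=0.370370, refl=0.370370·0.333333=0.1235; V=4.444444+0.370370+0.123457=4.9383
k=4 src: inc=0.123457, refl=0.123457·0.333333=0.0412; V=4.814815+0.123457+0.041152=4.9794
k=5 load: inc=0.041152, refl=0.041152·0.333333=0.0137; V=4.938272+0.041152+0.013717=4.9931
k=6 src: inc=0.013717, refl=0.013717·0.333333=0.0046; V=4.979424+0.013717+0.004572=4.9977
k=7 load: inc=0.004572, refl=0.004572·0.333333=0.0015; V=4.993141+0.004572+0.001524=4.9992
k=8 src: inc=0.001524, refl=0.001524·0.333333=0.0005; V=4.997714+0.001524+0.000508=4.9997
k=9 load: inc=0.000508, refl=0.000508·0.333333=0.0002; V=4.999238+0.000508+0.000169=4.9999
k=10 src: inc=0.000169, refl=0.000169·0.333333=0.0001; V=4.999746+0.000169+0.000056=5.0000

0 0 source 3.3333
1 4 load 4.4444
2 8 source 4.8148
3 12 load 4.9383
4 16 source 4.9794
5 20 load 4.9931
6 24 source 4.9977
7 28 load 4.9992
8 32 source 4.9997
9 36 load 4.9999
10 40 source 5.0000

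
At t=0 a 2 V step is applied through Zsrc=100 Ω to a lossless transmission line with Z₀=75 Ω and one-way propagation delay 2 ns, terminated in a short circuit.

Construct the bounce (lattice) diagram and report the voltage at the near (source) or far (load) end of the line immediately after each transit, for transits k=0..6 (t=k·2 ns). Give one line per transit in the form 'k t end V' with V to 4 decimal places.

0 0 source 0.8571
1 2 load 0.0000
2 4 source -0.1224
3 6 load 0.0000
4 8 source 0.0175
5 10 load 0.0000
6 12 source -0.0025

Γ_L=-1.000000, Γ_S=0.142857; launch V₁=2·75/175=0.857143
k=0 src: V=0.8571
k=1 load: inc=0.857143, refl=0.857143·-1.000000=-0.8571; V=0.000000+0.857143+-0.857143=0.0000
k=2 src: inc=-0.857143, refl=-0.857143·0.142857=-0.1224; V=0.857143+-0.857143+-0.122449=-0.1224
k=3 load: inc=-0.122449, refl=-0.122449·-1.000000=0.1224; V=0.000000+-0.122449+0.122449=0.0000
k=4 src: inc=0.122449, refl=0.122449·0.142857=0.0175; V=-0.122449+0.122449+0.017493=0.0175
k=5 load: inc=0.017493, refl=0.017493·-1.000000=-0.0175; V=0.000000+0.017493+-0.017493=0.0000
k=6 src: inc=-0.017493, refl=-0.017493·0.142857=-0.0025; V=0.017493+-0.017493+-0.002499=-0.0025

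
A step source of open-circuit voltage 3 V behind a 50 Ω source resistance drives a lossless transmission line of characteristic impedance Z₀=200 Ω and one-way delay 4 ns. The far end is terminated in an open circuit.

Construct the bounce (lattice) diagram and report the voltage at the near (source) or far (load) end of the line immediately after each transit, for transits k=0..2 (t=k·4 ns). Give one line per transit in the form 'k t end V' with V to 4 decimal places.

0 0 source 2.4000
1 4 load 4.8000
2 8 source 3.3600

Γ_L=1.000000, Γ_S=-0.600000; launch V₁=3·200/250=2.400000
k=0 src: V=2.4000
k=1 load: inc=2.400000, refl=2.400000·1.000000=2.4000; V=0.000000+2.400000+2.400000=4.8000
k=2 src: inc=2.400000, refl=2.400000·-0.600000=-1.4400; V=2.400000+2.400000+-1.440000=3.3600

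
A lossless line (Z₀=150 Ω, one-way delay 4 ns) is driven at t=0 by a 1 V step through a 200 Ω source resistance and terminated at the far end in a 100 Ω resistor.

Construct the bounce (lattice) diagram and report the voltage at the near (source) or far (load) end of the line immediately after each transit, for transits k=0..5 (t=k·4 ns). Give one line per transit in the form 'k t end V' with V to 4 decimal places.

Γ_L=-0.200000, Γ_S=0.142857; launch V₁=1·150/350=0.428571
k=0 src: V=0.4286
k=1 load: inc=0.428571, refl=0.428571·-0.200000=-0.0857; V=0.000000+0.428571+-0.085714=0.3429
k=2 src: inc=-0.085714, refl=-0.085714·0.142857=-0.0122; V=0.428571+-0.085714+-0.012245=0.3306
k=3 load: inc=-0.012245, refl=-0.012245·-0.200000=0.0024; V=0.342857+-0.012245+0.002449=0.3331
k=4 src: inc=0.002449, refl=0.002449·0.142857=0.0003; V=0.330612+0.002449+0.000350=0.3334
k=5 load: inc=0.000350, refl=0.000350·-0.200000=-0.0001; V=0.333061+0.000350+-0.000070=0.3333

0 0 source 0.4286
1 4 load 0.3429
2 8 source 0.3306
3 12 load 0.3331
4 16 source 0.3334
5 20 load 0.3333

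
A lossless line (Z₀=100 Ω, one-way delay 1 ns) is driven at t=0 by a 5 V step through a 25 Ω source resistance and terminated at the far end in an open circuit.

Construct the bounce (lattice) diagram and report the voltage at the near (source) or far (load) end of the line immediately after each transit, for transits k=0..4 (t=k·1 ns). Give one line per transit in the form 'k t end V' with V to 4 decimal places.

0 0 source 4.0000
1 1 load 8.0000
2 2 source 5.6000
3 3 load 3.2000
4 4 source 4.6400

Γ_L=1.000000, Γ_S=-0.600000; launch V₁=5·100/125=4.000000
k=0 src: V=4.0000
k=1 load: inc=4.000000, refl=4.000000·1.000000=4.0000; V=0.000000+4.000000+4.000000=8.0000
k=2 src: inc=4.000000, refl=4.000000·-0.600000=-2.4000; V=4.000000+4.000000+-2.400000=5.6000
k=3 load: inc=-2.400000, refl=-2.400000·1.000000=-2.4000; V=8.000000+-2.400000+-2.400000=3.2000
k=4 src: inc=-2.400000, refl=-2.400000·-0.600000=1.4400; V=5.600000+-2.400000+1.440000=4.6400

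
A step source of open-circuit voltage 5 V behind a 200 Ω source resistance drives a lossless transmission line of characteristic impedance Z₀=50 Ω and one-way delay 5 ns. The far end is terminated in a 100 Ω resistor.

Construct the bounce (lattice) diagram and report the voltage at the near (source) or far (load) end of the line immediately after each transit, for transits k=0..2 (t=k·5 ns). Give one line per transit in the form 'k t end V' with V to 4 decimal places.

0 0 source 1.0000
1 5 load 1.3333
2 10 source 1.5333

Γ_L=0.333333, Γ_S=0.600000; launch V₁=5·50/250=1.000000
k=0 src: V=1.0000
k=1 load: inc=1.000000, refl=1.000000·0.333333=0.3333; V=0.000000+1.000000+0.333333=1.3333
k=2 src: inc=0.333333, refl=0.333333·0.600000=0.2000; V=1.000000+0.333333+0.200000=1.5333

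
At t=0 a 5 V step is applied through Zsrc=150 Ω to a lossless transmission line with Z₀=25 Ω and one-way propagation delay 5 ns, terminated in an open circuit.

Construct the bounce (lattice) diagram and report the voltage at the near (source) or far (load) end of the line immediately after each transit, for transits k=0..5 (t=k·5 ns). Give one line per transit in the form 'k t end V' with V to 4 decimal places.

0 0 source 0.7143
1 5 load 1.4286
2 10 source 1.9388
3 15 load 2.4490
4 20 source 2.8134
5 25 load 3.1778

Γ_L=1.000000, Γ_S=0.714286; launch V₁=5·25/175=0.714286
k=0 src: V=0.7143
k=1 load: inc=0.714286, refl=0.714286·1.000000=0.7143; V=0.000000+0.714286+0.714286=1.4286
k=2 src: inc=0.714286, refl=0.714286·0.714286=0.5102; V=0.714286+0.714286+0.510204=1.9388
k=3 load: inc=0.510204, refl=0.510204·1.000000=0.5102; V=1.428571+0.510204+0.510204=2.4490
k=4 src: inc=0.510204, refl=0.510204·0.714286=0.3644; V=1.938776+0.510204+0.364431=2.8134
k=5 load: inc=0.364431, refl=0.364431·1.000000=0.3644; V=2.448980+0.364431+0.364431=3.1778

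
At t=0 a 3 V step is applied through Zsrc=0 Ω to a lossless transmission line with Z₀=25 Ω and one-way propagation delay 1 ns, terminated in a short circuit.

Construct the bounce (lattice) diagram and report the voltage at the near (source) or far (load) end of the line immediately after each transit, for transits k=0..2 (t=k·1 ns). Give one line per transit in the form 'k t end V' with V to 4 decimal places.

0 0 source 3.0000
1 1 load 0.0000
2 2 source 3.0000

Γ_L=-1.000000, Γ_S=-1.000000; launch V₁=3·25/25=3.000000
k=0 src: V=3.0000
k=1 load: inc=3.000000, refl=3.000000·-1.000000=-3.0000; V=0.000000+3.000000+-3.000000=0.0000
k=2 src: inc=-3.000000, refl=-3.000000·-1.000000=3.0000; V=3.000000+-3.000000+3.000000=3.0000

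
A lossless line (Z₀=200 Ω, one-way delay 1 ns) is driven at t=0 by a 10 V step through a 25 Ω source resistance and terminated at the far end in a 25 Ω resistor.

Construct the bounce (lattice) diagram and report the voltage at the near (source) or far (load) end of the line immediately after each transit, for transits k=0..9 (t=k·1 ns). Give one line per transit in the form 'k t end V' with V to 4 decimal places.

Γ_L=-0.777778, Γ_S=-0.777778; launch V₁=10·200/225=8.888889
k=0 src: V=8.8889
k=1 load: inc=8.888889, refl=8.888889·-0.777778=-6.9136; V=0.000000+8.888889+-6.913580=1.9753
k=2 src: inc=-6.913580, refl=-6.913580·-0.777778=5.3772; V=8.888889+-6.913580+5.377229=7.3525
k=3 load: inc=5.377229, refl=5.377229·-0.777778=-4.1823; V=1.975309+5.377229+-4.182289=3.1702
k=4 src: inc=-4.182289, refl=-4.182289·-0.777778=3.2529; V=7.352538+-4.182289+3.252892=6.4231
k=5 load: inc=3.252892, refl=3.252892·-0.777778=-2.5300; V=3.170248+3.252892+-2.530027=3.8931
k=6 src: inc=-2.530027, refl=-2.530027·-0.777778=1.9678; V=6.423140+-2.530027+1.967799=5.8609
k=7 load: inc=1.967799, refl=1.967799·-0.777778=-1.5305; V=3.893113+1.967799+-1.530510=4.3304
k=8 src: inc=-1.530510, refl=-1.530510·-0.777778=1.1904; V=5.860912+-1.530510+1.190397=5.5208
k=9 load: inc=1.190397, refl=1.190397·-0.777778=-0.9259; V=4.330402+1.190397+-0.925864=4.5949

0 0 source 8.8889
1 1 load 1.9753
2 2 source 7.3525
3 3 load 3.1702
4 4 source 6.4231
5 5 load 3.8931
6 6 source 5.8609
7 7 load 4.3304
8 8 source 5.5208
9 9 load 4.5949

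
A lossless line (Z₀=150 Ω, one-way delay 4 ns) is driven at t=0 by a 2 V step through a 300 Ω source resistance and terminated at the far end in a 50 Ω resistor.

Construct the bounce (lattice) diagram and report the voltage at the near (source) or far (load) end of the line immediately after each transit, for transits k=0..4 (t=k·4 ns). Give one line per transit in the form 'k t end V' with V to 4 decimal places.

Γ_L=-0.500000, Γ_S=0.333333; launch V₁=2·150/450=0.666667
k=0 src: V=0.6667
k=1 load: inc=0.666667, refl=0.666667·-0.500000=-0.3333; V=0.000000+0.666667+-0.333333=0.3333
k=2 src: inc=-0.333333, refl=-0.333333·0.333333=-0.1111; V=0.666667+-0.333333+-0.111111=0.2222
k=3 load: inc=-0.111111, refl=-0.111111·-0.500000=0.0556; V=0.333333+-0.111111+0.055556=0.2778
k=4 src: inc=0.055556, refl=0.055556·0.333333=0.0185; V=0.222222+0.055556+0.018519=0.2963

0 0 source 0.6667
1 4 load 0.3333
2 8 source 0.2222
3 12 load 0.2778
4 16 source 0.2963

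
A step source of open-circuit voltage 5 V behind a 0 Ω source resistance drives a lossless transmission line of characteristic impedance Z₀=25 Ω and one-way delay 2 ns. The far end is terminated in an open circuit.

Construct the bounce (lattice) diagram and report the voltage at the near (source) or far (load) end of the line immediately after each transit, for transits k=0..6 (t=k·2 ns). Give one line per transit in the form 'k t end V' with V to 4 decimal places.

0 0 source 5.0000
1 2 load 10.0000
2 4 source 5.0000
3 6 load 0.0000
4 8 source 5.0000
5 10 load 10.0000
6 12 source 5.0000

Γ_L=1.000000, Γ_S=-1.000000; launch V₁=5·25/25=5.000000
k=0 src: V=5.0000
k=1 load: inc=5.000000, refl=5.000000·1.000000=5.0000; V=0.000000+5.000000+5.000000=10.0000
k=2 src: inc=5.000000, refl=5.000000·-1.000000=-5.0000; V=5.000000+5.000000+-5.000000=5.0000
k=3 load: inc=-5.000000, refl=-5.000000·1.000000=-5.0000; V=10.000000+-5.000000+-5.000000=0.0000
k=4 src: inc=-5.000000, refl=-5.000000·-1.000000=5.0000; V=5.000000+-5.000000+5.000000=5.0000
k=5 load: inc=5.000000, refl=5.000000·1.000000=5.0000; V=0.000000+5.000000+5.000000=10.0000
k=6 src: inc=5.000000, refl=5.000000·-1.000000=-5.0000; V=5.000000+5.000000+-5.000000=5.0000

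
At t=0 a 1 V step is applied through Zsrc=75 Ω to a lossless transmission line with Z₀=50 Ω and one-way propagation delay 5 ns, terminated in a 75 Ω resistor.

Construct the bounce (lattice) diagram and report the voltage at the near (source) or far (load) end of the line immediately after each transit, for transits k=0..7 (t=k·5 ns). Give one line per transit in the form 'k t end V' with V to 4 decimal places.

0 0 source 0.4000
1 5 load 0.4800
2 10 source 0.4960
3 15 load 0.4992
4 20 source 0.4998
5 25 load 0.5000
6 30 source 0.5000
7 35 load 0.5000

Γ_L=0.200000, Γ_S=0.200000; launch V₁=1·50/125=0.400000
k=0 src: V=0.4000
k=1 load: inc=0.400000, refl=0.400000·0.200000=0.0800; V=0.000000+0.400000+0.080000=0.4800
k=2 src: inc=0.080000, refl=0.080000·0.200000=0.0160; V=0.400000+0.080000+0.016000=0.4960
k=3 load: inc=0.016000, refl=0.016000·0.200000=0.0032; V=0.480000+0.016000+0.003200=0.4992
k=4 src: inc=0.003200, refl=0.003200·0.200000=0.0006; V=0.496000+0.003200+0.000640=0.4998
k=5 load: inc=0.000640, refl=0.000640·0.200000=0.0001; V=0.499200+0.000640+0.000128=0.5000
k=6 src: inc=0.000128, refl=0.000128·0.200000=0.0000; V=0.499840+0.000128+0.000026=0.5000
k=7 load: inc=0.000026, refl=0.000026·0.200000=0.0000; V=0.499968+0.000026+0.000005=0.5000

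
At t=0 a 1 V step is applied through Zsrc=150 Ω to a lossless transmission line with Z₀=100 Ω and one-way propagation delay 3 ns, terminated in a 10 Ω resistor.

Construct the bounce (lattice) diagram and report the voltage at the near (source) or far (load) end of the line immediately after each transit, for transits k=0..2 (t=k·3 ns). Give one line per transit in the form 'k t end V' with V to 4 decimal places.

Γ_L=-0.818182, Γ_S=0.200000; launch V₁=1·100/250=0.400000
k=0 src: V=0.4000
k=1 load: inc=0.400000, refl=0.400000·-0.818182=-0.3273; V=0.000000+0.400000+-0.327273=0.0727
k=2 src: inc=-0.327273, refl=-0.327273·0.200000=-0.0655; V=0.400000+-0.327273+-0.065455=0.0073

0 0 source 0.4000
1 3 load 0.0727
2 6 source 0.0073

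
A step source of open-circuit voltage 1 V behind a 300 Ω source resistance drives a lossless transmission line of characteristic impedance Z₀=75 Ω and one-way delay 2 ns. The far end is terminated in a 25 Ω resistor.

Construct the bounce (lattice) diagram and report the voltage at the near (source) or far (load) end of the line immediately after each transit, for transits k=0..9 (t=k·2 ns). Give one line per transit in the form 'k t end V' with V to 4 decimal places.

Γ_L=-0.500000, Γ_S=0.600000; launch V₁=1·75/375=0.200000
k=0 src: V=0.2000
k=1 load: inc=0.200000, refl=0.200000·-0.500000=-0.1000; V=0.000000+0.200000+-0.100000=0.1000
k=2 src: inc=-0.100000, refl=-0.100000·0.600000=-0.0600; V=0.200000+-0.100000+-0.060000=0.0400
k=3 load: inc=-0.060000, refl=-0.060000·-0.500000=0.0300; V=0.100000+-0.060000+0.030000=0.0700
k=4 src: inc=0.030000, refl=0.030000·0.600000=0.0180; V=0.040000+0.030000+0.018000=0.0880
k=5 load: inc=0.018000, refl=0.018000·-0.500000=-0.0090; V=0.070000+0.018000+-0.009000=0.0790
k=6 src: inc=-0.009000, refl=-0.009000·0.600000=-0.0054; V=0.088000+-0.009000+-0.005400=0.0736
k=7 load: inc=-0.005400, refl=-0.005400·-0.500000=0.0027; V=0.079000+-0.005400+0.002700=0.0763
k=8 src: inc=0.002700, refl=0.002700·0.600000=0.0016; V=0.073600+0.002700+0.001620=0.0779
k=9 load: inc=0.001620, refl=0.001620·-0.500000=-0.0008; V=0.076300+0.001620+-0.000810=0.0771

0 0 source 0.2000
1 2 load 0.1000
2 4 source 0.0400
3 6 load 0.0700
4 8 source 0.0880
5 10 load 0.0790
6 12 source 0.0736
7 14 load 0.0763
8 16 source 0.0779
9 18 load 0.0771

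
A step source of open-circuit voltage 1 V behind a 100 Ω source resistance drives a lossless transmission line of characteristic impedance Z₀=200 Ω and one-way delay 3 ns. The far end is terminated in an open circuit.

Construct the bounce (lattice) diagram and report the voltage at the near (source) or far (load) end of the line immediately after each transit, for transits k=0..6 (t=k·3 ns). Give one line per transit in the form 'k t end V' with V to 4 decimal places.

0 0 source 0.6667
1 3 load 1.3333
2 6 source 1.1111
3 9 load 0.8889
4 12 source 0.9630
5 15 load 1.0370
6 18 source 1.0123

Γ_L=1.000000, Γ_S=-0.333333; launch V₁=1·200/300=0.666667
k=0 src: V=0.6667
k=1 load: inc=0.666667, refl=0.666667·1.000000=0.6667; V=0.000000+0.666667+0.666667=1.3333
k=2 src: inc=0.666667, refl=0.666667·-0.333333=-0.2222; V=0.666667+0.666667+-0.222222=1.1111
k=3 load: inc=-0.222222, refl=-0.222222·1.000000=-0.2222; V=1.333333+-0.222222+-0.222222=0.8889
k=4 src: inc=-0.222222, refl=-0.222222·-0.333333=0.0741; V=1.111111+-0.222222+0.074074=0.9630
k=5 load: inc=0.074074, refl=0.074074·1.000000=0.0741; V=0.888889+0.074074+0.074074=1.0370
k=6 src: inc=0.074074, refl=0.074074·-0.333333=-0.0247; V=0.962963+0.074074+-0.024691=1.0123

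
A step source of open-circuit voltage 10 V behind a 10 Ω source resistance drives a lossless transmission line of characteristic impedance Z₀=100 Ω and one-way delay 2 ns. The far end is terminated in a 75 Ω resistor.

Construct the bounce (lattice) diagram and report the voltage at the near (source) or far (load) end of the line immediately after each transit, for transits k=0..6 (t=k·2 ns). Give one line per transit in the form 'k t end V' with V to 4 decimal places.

Γ_L=-0.142857, Γ_S=-0.818182; launch V₁=10·100/110=9.090909
k=0 src: V=9.0909
k=1 load: inc=9.090909, refl=9.090909·-0.142857=-1.2987; V=0.000000+9.090909+-1.298701=7.7922
k=2 src: inc=-1.298701, refl=-1.298701·-0.818182=1.0626; V=9.090909+-1.298701+1.062574=8.8548
k=3 load: inc=1.062574, refl=1.062574·-0.142857=-0.1518; V=7.792208+1.062574+-0.151796=8.7030
k=4 src: inc=-0.151796, refl=-0.151796·-0.818182=0.1242; V=8.854782+-0.151796+0.124197=8.8272
k=5 load: inc=0.124197, refl=0.124197·-0.142857=-0.0177; V=8.702985+0.124197+-0.017742=8.8094
k=6 src: inc=-0.017742, refl=-0.017742·-0.818182=0.0145; V=8.827182+-0.017742+0.014517=8.8240

0 0 source 9.0909
1 2 load 7.7922
2 4 source 8.8548
3 6 load 8.7030
4 8 source 8.8272
5 10 load 8.8094
6 12 source 8.8240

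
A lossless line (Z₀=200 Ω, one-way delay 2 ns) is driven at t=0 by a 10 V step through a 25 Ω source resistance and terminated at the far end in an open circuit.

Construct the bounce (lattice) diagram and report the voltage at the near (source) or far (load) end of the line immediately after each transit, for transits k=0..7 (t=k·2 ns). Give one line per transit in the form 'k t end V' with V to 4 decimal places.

Γ_L=1.000000, Γ_S=-0.777778; launch V₁=10·200/225=8.888889
k=0 src: V=8.8889
k=1 load: inc=8.888889, refl=8.888889·1.000000=8.8889; V=0.000000+8.888889+8.888889=17.7778
k=2 src: inc=8.888889, refl=8.888889·-0.777778=-6.9136; V=8.888889+8.888889+-6.913580=10.8642
k=3 load: inc=-6.913580, refl=-6.913580·1.000000=-6.9136; V=17.777778+-6.913580+-6.913580=3.9506
k=4 src: inc=-6.913580, refl=-6.913580·-0.777778=5.3772; V=10.864198+-6.913580+5.377229=9.3278
k=5 load: inc=5.377229, refl=5.377229·1.000000=5.3772; V=3.950617+5.377229+5.377229=14.7051
k=6 src: inc=5.377229, refl=5.377229·-0.777778=-4.1823; V=9.327846+5.377229+-4.182289=10.5228
k=7 load: inc=-4.182289, refl=-4.182289·1.000000=-4.1823; V=14.705075+-4.182289+-4.182289=6.3405

0 0 source 8.8889
1 2 load 17.7778
2 4 source 10.8642
3 6 load 3.9506
4 8 source 9.3278
5 10 load 14.7051
6 12 source 10.5228
7 14 load 6.3405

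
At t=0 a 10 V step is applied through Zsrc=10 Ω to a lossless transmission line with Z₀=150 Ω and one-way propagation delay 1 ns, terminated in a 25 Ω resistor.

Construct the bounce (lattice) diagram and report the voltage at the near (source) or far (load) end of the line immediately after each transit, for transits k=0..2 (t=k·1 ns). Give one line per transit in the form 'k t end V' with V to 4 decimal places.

0 0 source 9.3750
1 1 load 2.6786
2 2 source 8.5379

Γ_L=-0.714286, Γ_S=-0.875000; launch V₁=10·150/160=9.375000
k=0 src: V=9.3750
k=1 load: inc=9.375000, refl=9.375000·-0.714286=-6.6964; V=0.000000+9.375000+-6.696429=2.6786
k=2 src: inc=-6.696429, refl=-6.696429·-0.875000=5.8594; V=9.375000+-6.696429+5.859375=8.5379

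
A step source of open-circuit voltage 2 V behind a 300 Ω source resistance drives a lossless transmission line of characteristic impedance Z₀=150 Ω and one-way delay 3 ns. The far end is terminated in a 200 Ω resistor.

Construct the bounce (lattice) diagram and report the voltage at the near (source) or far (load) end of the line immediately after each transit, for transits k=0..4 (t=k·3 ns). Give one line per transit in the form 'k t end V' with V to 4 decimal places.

Γ_L=0.142857, Γ_S=0.333333; launch V₁=2·150/450=0.666667
k=0 src: V=0.6667
k=1 load: inc=0.666667, refl=0.666667·0.142857=0.0952; V=0.000000+0.666667+0.095238=0.7619
k=2 src: inc=0.095238, refl=0.095238·0.333333=0.0317; V=0.666667+0.095238+0.031746=0.7937
k=3 load: inc=0.031746, refl=0.031746·0.142857=0.0045; V=0.761905+0.031746+0.004535=0.7982
k=4 src: inc=0.004535, refl=0.004535·0.333333=0.0015; V=0.793651+0.004535+0.001512=0.7997

0 0 source 0.6667
1 3 load 0.7619
2 6 source 0.7937
3 9 load 0.7982
4 12 source 0.7997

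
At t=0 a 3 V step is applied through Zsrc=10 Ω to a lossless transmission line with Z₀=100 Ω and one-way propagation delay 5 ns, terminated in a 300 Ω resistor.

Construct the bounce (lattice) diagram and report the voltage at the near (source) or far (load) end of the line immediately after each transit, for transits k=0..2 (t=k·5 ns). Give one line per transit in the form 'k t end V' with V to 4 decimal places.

0 0 source 2.7273
1 5 load 4.0909
2 10 source 2.9752

Γ_L=0.500000, Γ_S=-0.818182; launch V₁=3·100/110=2.727273
k=0 src: V=2.7273
k=1 load: inc=2.727273, refl=2.727273·0.500000=1.3636; V=0.000000+2.727273+1.363636=4.0909
k=2 src: inc=1.363636, refl=1.363636·-0.818182=-1.1157; V=2.727273+1.363636+-1.115702=2.9752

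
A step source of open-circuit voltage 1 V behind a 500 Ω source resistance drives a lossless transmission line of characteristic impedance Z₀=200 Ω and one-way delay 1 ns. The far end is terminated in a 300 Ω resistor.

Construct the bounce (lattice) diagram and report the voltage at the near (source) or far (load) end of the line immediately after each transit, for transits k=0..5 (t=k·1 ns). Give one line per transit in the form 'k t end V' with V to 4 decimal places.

0 0 source 0.2857
1 1 load 0.3429
2 2 source 0.3673
3 3 load 0.3722
4 4 source 0.3743
5 5 load 0.3748

Γ_L=0.200000, Γ_S=0.428571; launch V₁=1·200/700=0.285714
k=0 src: V=0.2857
k=1 load: inc=0.285714, refl=0.285714·0.200000=0.0571; V=0.000000+0.285714+0.057143=0.3429
k=2 src: inc=0.057143, refl=0.057143·0.428571=0.0245; V=0.285714+0.057143+0.024490=0.3673
k=3 load: inc=0.024490, refl=0.024490·0.200000=0.0049; V=0.342857+0.024490+0.004898=0.3722
k=4 src: inc=0.004898, refl=0.004898·0.428571=0.0021; V=0.367347+0.004898+0.002099=0.3743
k=5 load: inc=0.002099, refl=0.002099·0.200000=0.0004; V=0.372245+0.002099+0.000420=0.3748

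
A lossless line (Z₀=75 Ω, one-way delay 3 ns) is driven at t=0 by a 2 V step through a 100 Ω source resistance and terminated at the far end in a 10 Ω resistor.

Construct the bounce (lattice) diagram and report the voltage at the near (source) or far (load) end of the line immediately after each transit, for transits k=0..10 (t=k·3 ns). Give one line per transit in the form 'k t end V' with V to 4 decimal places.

Γ_L=-0.764706, Γ_S=0.142857; launch V₁=2·75/175=0.857143
k=0 src: V=0.8571
k=1 load: inc=0.857143, refl=0.857143·-0.764706=-0.6555; V=0.000000+0.857143+-0.655462=0.2017
k=2 src: inc=-0.655462, refl=-0.655462·0.142857=-0.0936; V=0.857143+-0.655462+-0.093637=0.1080
k=3 load: inc=-0.093637, refl=-0.093637·-0.764706=0.0716; V=0.201681+-0.093637+0.071605=0.1796
k=4 src: inc=0.071605, refl=0.071605·0.142857=0.0102; V=0.108043+0.071605+0.010229=0.1899
k=5 load: inc=0.010229, refl=0.010229·-0.764706=-0.0078; V=0.179648+0.010229+-0.007822=0.1821
k=6 src: inc=-0.007822, refl=-0.007822·0.142857=-0.0011; V=0.189878+-0.007822+-0.001117=0.1809
k=7 load: inc=-0.001117, refl=-0.001117·-0.764706=0.0009; V=0.182055+-0.001117+0.000855=0.1818
k=8 src: inc=0.000855, refl=0.000855·0.142857=0.0001; V=0.180938+0.000855+0.000122=0.1819
k=9 load: inc=0.000122, refl=0.000122·-0.764706=-0.0001; V=0.181792+0.000122+-0.000093=0.1818
k=10 src: inc=-0.000093, refl=-0.000093·0.142857=-0.0000; V=0.181914+-0.000093+-0.000013=0.1818

0 0 source 0.8571
1 3 load 0.2017
2 6 source 0.1080
3 9 load 0.1796
4 12 source 0.1899
5 15 load 0.1821
6 18 source 0.1809
7 21 load 0.1818
8 24 source 0.1819
9 27 load 0.1818
10 30 source 0.1818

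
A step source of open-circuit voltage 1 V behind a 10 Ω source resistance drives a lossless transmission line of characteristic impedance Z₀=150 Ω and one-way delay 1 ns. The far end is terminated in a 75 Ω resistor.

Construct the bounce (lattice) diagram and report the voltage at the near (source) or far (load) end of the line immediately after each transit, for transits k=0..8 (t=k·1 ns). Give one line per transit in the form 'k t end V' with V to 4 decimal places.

Γ_L=-0.333333, Γ_S=-0.875000; launch V₁=1·150/160=0.937500
k=0 src: V=0.9375
k=1 load: inc=0.937500, refl=0.937500·-0.333333=-0.3125; V=0.000000+0.937500+-0.312500=0.6250
k=2 src: inc=-0.312500, refl=-0.312500·-0.875000=0.2734; V=0.937500+-0.312500+0.273438=0.8984
k=3 load: inc=0.273438, refl=0.273438·-0.333333=-0.0911; V=0.625000+0.273438+-0.091146=0.8073
k=4 src: inc=-0.091146, refl=-0.091146·-0.875000=0.0798; V=0.898438+-0.091146+0.079753=0.8870
k=5 load: inc=0.079753, refl=0.079753·-0.333333=-0.0266; V=0.807292+0.079753+-0.026584=0.8605
k=6 src: inc=-0.026584, refl=-0.026584·-0.875000=0.0233; V=0.887044+-0.026584+0.023261=0.8837
k=7 load: inc=0.023261, refl=0.023261·-0.333333=-0.0078; V=0.860460+0.023261+-0.007754=0.8760
k=8 src: inc=-0.007754, refl=-0.007754·-0.875000=0.0068; V=0.883721+-0.007754+0.006785=0.8828

0 0 source 0.9375
1 1 load 0.6250
2 2 source 0.8984
3 3 load 0.8073
4 4 source 0.8870
5 5 load 0.8605
6 6 source 0.8837
7 7 load 0.8760
8 8 source 0.8828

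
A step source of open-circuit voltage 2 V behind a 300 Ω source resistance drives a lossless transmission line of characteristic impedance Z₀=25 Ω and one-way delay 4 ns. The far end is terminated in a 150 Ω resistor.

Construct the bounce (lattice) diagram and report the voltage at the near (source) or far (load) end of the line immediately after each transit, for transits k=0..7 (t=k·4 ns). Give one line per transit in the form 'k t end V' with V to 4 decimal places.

Γ_L=0.714286, Γ_S=0.846154; launch V₁=2·25/325=0.153846
k=0 src: V=0.1538
k=1 load: inc=0.153846, refl=0.153846·0.714286=0.1099; V=0.000000+0.153846+0.109890=0.2637
k=2 src: inc=0.109890, refl=0.109890·0.846154=0.0930; V=0.153846+0.109890+0.092984=0.3567
k=3 load: inc=0.092984, refl=0.092984·0.714286=0.0664; V=0.263736+0.092984+0.066417=0.4231
k=4 src: inc=0.066417, refl=0.066417·0.846154=0.0562; V=0.356720+0.066417+0.056199=0.4793
k=5 load: inc=0.056199, refl=0.056199·0.714286=0.0401; V=0.423137+0.056199+0.040142=0.5195
k=6 src: inc=0.040142, refl=0.040142·0.846154=0.0340; V=0.479336+0.040142+0.033966=0.5534
k=7 load: inc=0.033966, refl=0.033966·0.714286=0.0243; V=0.519479+0.033966+0.024262=0.5777

0 0 source 0.1538
1 4 load 0.2637
2 8 source 0.3567
3 12 load 0.4231
4 16 source 0.4793
5 20 load 0.5195
6 24 source 0.5534
7 28 load 0.5777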